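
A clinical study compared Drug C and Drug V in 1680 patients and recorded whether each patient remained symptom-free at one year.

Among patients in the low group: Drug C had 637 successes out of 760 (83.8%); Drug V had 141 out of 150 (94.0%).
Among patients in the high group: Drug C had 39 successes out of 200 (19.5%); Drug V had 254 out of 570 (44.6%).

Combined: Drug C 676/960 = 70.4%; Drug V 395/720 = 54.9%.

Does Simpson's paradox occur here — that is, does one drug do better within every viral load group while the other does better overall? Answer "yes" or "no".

Within each viral load level (low 83.8% vs 94.0%; high 19.5% vs 44.6%), Drug V has the higher rate every time. Pooled: 70.4% vs 54.9% — Drug C has the higher rate overall. The two comparisons disagree.

yes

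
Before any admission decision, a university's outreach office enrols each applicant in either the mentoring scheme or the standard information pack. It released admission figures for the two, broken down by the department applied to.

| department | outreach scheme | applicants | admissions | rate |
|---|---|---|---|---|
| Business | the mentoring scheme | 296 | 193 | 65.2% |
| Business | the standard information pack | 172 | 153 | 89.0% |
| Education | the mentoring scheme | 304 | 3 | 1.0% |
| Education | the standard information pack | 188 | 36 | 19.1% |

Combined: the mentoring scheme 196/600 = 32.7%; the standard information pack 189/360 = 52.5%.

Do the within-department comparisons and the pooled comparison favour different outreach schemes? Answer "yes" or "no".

Within each department level (Business 65.2% vs 89.0%; Education 1.0% vs 19.1%), the standard information pack has the higher rate every time. Pooled: 32.7% vs 52.5% — the standard information pack has the higher rate overall. They agree.

no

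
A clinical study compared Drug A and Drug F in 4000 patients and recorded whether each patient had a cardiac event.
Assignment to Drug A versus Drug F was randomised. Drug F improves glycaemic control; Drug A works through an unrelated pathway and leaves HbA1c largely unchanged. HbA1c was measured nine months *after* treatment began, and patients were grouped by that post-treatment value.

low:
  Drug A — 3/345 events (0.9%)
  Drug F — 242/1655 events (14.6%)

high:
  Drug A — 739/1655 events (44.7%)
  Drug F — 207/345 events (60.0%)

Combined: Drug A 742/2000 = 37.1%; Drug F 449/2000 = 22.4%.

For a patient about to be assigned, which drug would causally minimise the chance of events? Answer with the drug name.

Drug A is lower inside every HbA1c stratum but Drug F is lower in aggregate. Whether to stratify depends on how HbA1c relates to the drug.
Because the drug influences HbA1c, HbA1c is a post-treatment mediator, not a confounder. Stratifying on it would bias the estimate; the causal effect is the crude pooled difference.
Pooled: Drug A 37.1% vs Drug F 22.4%; Drug F is lower overall.

Drug F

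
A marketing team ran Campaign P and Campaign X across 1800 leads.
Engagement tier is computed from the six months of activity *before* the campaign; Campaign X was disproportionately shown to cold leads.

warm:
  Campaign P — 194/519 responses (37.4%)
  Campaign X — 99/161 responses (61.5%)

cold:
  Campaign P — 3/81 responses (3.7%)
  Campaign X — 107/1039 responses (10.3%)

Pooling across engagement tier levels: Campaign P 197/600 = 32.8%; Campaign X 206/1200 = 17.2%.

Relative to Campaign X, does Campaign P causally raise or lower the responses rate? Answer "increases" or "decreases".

decreases

Campaign X is higher inside every engagement tier stratum but Campaign P is higher in aggregate. Whether to stratify depends on how engagement tier relates to the campaign.
Since engagement tier is a pre-existing factor (not a product of the campaign) and it affects the outcome on its own, it is a confounder. The stratified rates, not the pooled rate, identify the causal effect.
Within each level — warm: 37.4% vs 61.5%; cold: 3.7% vs 10.3% — Campaign X is higher every time.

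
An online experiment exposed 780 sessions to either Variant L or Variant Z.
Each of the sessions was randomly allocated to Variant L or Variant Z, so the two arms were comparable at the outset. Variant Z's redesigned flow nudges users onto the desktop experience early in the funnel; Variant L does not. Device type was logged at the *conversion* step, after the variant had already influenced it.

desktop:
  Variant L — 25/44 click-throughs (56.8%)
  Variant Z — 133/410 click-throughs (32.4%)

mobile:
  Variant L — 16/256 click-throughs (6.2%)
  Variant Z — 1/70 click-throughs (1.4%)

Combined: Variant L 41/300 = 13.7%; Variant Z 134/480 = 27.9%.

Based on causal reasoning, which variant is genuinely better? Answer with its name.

Because the variant influences device type, device type is a post-treatment mediator, not a confounder. Stratifying on it would bias the estimate; the causal effect is the crude pooled difference.
Pooled: Variant L 13.7% vs Variant Z 27.9%; Variant Z is higher overall.

Variant Z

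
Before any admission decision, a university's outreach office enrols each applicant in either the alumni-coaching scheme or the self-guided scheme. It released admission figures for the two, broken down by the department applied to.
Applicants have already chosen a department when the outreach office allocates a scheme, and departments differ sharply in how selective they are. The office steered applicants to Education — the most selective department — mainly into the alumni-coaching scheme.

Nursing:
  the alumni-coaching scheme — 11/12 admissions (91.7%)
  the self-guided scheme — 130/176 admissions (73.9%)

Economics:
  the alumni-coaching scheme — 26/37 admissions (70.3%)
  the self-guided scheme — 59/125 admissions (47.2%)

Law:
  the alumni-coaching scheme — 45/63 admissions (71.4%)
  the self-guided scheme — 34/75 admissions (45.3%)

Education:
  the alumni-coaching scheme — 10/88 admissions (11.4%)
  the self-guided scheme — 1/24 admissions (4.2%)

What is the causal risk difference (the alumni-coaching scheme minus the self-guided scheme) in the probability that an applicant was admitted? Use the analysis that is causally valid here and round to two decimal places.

+0.19

the alumni-coaching scheme is higher inside every department stratum but the self-guided scheme is higher in aggregate. Whether to stratify depends on how department relates to the outreach scheme.
Department is set before the outreach scheme has any effect — it is not caused by the outreach scheme — and it independently drives the outcome. That makes it a confounder, so the causal comparison is within department levels.
Adjusting over the population distribution of department: 0.313·(0.917−0.739) + 0.270·(0.703−0.472) + 0.230·(0.714−0.453) + 0.187·(0.114−0.042) = +0.192.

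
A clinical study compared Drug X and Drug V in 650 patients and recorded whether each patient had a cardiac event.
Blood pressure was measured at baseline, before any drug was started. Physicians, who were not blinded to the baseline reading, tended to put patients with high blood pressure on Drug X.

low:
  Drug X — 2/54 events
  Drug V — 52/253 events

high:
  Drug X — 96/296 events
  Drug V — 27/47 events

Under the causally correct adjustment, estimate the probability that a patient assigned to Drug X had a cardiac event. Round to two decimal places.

The imbalance in blood pressure arose from how patients were allocated, not from anything the drug did; and blood pressure independently affects the outcome. The pooled gap is confounded — condition on blood pressure.
Standardising Drug X to the population blood pressure mix: 0.472·2/54 + 0.528·96/296 = 0.189.

0.19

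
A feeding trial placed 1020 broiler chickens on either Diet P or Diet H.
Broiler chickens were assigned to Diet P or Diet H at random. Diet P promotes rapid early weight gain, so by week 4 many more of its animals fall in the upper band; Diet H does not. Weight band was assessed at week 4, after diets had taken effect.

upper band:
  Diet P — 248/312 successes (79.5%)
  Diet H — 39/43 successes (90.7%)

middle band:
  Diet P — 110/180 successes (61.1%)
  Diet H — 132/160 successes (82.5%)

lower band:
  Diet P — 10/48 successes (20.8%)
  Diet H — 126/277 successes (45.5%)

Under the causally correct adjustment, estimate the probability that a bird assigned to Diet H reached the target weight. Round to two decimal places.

0.62

Week-4 weight band lies on the pathway diet → week-4 weight band → outcome, so adjusting for it blocks the indirect effect. For the total causal effect of diet, use the unadjusted pooled rates.
So P(outcome | do(Diet H)) is just the pooled rate for Diet H: 297/480 = 0.619.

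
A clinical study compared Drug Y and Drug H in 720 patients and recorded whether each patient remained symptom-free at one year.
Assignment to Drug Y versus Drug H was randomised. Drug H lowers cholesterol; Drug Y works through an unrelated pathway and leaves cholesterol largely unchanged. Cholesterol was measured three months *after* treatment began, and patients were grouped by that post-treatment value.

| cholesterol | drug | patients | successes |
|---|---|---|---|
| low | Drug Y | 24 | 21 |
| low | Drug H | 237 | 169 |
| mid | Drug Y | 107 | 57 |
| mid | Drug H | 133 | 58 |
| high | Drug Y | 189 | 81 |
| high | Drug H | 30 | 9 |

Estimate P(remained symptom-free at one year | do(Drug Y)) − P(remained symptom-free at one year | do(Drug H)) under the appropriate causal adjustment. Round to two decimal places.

-0.09

Within every cholesterol level Drug Y has the higher rate, yet pooled Drug H does — Simpson's reversal.
Stratifying would compare drugs among patients the drugs themselves sorted into cholesterol groups — a form of selection on an intermediate. The unconditioned pooled rates give the total causal effect.
The causal difference is the pooled difference: 0.497 − 0.590 = -0.093.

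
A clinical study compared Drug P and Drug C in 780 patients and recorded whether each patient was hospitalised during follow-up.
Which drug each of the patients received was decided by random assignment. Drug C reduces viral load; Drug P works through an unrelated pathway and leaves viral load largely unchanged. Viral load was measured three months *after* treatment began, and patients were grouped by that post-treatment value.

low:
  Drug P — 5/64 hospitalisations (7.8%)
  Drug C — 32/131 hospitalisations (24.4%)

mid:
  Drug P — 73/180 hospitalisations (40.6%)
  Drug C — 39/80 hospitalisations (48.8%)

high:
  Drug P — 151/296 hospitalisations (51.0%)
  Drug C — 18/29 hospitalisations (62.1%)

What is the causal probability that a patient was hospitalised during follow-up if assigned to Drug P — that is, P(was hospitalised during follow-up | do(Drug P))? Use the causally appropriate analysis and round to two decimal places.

0.42

Because the drug influences viral load, viral load is a post-treatment mediator, not a confounder. Stratifying on it would bias the estimate; the causal effect is the crude pooled difference.
So P(outcome | do(Drug P)) is just the pooled rate for Drug P: 229/540 = 0.424.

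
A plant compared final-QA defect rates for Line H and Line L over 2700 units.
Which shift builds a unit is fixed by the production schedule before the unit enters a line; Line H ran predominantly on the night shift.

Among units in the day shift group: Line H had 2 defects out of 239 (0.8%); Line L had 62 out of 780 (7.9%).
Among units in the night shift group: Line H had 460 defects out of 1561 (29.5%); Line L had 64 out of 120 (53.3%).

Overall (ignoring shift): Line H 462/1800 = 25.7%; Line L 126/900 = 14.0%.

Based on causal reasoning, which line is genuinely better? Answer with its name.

Line H

Within every shift level Line H has the lower rate, yet pooled Line L does — Simpson's reversal.
Shift satisfies the back-door criterion: it is not a descendant of the line, and it blocks the spurious path from line to outcome. Adjusting for it (i.e., using the within-shift rates) gives the causal effect.
Within each level — day shift: 0.8% vs 7.9%; night shift: 29.5% vs 53.3% — Line H is lower every time.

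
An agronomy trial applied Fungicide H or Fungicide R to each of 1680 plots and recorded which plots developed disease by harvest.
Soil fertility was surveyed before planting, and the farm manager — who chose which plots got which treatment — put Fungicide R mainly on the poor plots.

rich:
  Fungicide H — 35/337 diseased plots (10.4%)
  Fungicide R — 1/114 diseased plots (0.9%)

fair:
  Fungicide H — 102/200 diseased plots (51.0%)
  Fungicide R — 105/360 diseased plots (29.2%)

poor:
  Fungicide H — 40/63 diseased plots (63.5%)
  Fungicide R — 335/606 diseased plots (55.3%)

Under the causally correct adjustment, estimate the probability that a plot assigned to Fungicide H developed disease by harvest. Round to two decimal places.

0.45

Soil fertility satisfies the back-door criterion: it is not a descendant of the fungicide, and it blocks the spurious path from fungicide to outcome. Adjusting for it (i.e., using the within-soil fertility rates) gives the causal effect.
Standardising Fungicide H to the population soil fertility mix: 0.268·35/337 + 0.333·102/200 + 0.398·40/63 = 0.451.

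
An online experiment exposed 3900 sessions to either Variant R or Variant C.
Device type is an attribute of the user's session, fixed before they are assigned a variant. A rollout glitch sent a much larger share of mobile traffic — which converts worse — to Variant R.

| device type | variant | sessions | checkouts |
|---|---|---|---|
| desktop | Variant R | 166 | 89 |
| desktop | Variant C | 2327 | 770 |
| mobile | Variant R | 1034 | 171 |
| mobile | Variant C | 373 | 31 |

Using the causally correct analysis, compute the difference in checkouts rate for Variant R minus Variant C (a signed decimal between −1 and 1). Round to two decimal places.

Within every device type level Variant R has the higher rate, yet pooled Variant C does — Simpson's reversal.
The imbalance in device type arose from how sessions were allocated, not from anything the variant did; and device type independently affects the outcome. The pooled gap is confounded — condition on device type.
Adjusting over the population distribution of device type: 0.639·(0.536−0.331) + 0.361·(0.165−0.083) = +0.161.

+0.16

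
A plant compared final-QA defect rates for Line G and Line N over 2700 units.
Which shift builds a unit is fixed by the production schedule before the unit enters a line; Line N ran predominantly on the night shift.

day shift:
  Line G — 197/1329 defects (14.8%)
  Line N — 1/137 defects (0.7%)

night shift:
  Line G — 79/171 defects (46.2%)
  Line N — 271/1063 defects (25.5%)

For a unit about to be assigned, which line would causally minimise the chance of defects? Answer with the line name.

Line N is lower inside every shift stratum but Line G is lower in aggregate. Whether to stratify depends on how shift relates to the line.
Shift differs across lines for reasons unrelated to any effect of the line itself, and it separately predicts the outcome — a classic confounder. We must compare within shift levels.
Within each level — day shift: 14.8% vs 0.7%; night shift: 46.2% vs 25.5% — Line N is lower every time.

Line N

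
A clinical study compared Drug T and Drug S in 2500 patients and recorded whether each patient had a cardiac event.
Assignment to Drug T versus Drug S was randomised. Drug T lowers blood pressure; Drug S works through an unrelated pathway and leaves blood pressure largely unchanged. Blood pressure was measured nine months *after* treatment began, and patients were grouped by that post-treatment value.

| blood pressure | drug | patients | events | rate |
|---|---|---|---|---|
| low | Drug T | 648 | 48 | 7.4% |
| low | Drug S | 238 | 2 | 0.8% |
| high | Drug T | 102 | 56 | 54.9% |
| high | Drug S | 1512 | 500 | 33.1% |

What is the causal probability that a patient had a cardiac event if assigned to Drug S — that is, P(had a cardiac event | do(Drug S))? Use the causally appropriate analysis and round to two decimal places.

The stratified and pooled comparisons disagree (Drug S wins within each blood pressure; Drug T wins overall), so the answer turns on the causal role of blood pressure.
Stratifying would compare drugs among patients the drugs themselves sorted into blood pressure groups — a form of selection on an intermediate. The unconditioned pooled rates give the total causal effect.
So P(outcome | do(Drug S)) is just the pooled rate for Drug S: 502/1750 = 0.287.

0.29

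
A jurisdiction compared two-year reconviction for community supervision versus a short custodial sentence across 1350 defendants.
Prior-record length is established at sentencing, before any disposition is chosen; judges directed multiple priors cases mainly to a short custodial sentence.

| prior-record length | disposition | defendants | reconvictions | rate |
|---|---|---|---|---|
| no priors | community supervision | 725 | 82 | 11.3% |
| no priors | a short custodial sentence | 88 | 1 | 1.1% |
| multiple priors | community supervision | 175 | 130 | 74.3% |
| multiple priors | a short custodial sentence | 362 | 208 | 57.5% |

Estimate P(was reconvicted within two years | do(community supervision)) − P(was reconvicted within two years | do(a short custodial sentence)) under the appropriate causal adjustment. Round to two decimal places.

+0.13

The prior-record length-specific comparison favours a short custodial sentence throughout, but the pooled figures favour community supervision. The question is whether to condition on prior-record length.
Since prior-record length is a pre-existing factor (not a product of the disposition) and it affects the outcome on its own, it is a confounder. The stratified rates, not the pooled rate, identify the causal effect.
Adjusting over the population distribution of prior-record length: 0.602·(0.113−0.011) + 0.398·(0.743−0.575) = +0.128.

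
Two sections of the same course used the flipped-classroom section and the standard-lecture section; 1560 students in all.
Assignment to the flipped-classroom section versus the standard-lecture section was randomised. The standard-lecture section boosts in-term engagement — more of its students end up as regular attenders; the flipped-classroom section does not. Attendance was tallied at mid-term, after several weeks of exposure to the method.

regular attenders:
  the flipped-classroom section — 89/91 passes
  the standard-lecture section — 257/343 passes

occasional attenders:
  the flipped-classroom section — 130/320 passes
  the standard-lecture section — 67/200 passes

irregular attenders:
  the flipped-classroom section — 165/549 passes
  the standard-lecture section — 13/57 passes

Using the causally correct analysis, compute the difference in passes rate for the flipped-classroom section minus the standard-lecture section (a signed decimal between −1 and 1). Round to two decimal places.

Because the teaching method influences mid-term attendance, mid-term attendance is a post-treatment mediator, not a confounder. Stratifying on it would bias the estimate; the causal effect is the crude pooled difference.
The causal difference is the pooled difference: 0.400 − 0.562 = -0.162.

-0.16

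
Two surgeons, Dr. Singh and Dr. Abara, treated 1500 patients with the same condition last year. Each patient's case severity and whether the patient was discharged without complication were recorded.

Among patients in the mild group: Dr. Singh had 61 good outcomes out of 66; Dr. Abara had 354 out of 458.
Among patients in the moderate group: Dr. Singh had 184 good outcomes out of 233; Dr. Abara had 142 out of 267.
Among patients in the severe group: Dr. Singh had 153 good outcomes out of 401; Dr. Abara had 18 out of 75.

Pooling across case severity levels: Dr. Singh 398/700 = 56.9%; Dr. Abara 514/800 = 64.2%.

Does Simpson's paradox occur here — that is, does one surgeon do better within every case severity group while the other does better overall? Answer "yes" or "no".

yes

Within each case severity level (mild 92.4% vs 77.3%; moderate 79.0% vs 53.2%; severe 38.2% vs 24.0%), Dr. Singh has the higher rate every time. Pooled: 56.9% vs 64.2% — Dr. Abara has the higher rate overall. The two comparisons disagree.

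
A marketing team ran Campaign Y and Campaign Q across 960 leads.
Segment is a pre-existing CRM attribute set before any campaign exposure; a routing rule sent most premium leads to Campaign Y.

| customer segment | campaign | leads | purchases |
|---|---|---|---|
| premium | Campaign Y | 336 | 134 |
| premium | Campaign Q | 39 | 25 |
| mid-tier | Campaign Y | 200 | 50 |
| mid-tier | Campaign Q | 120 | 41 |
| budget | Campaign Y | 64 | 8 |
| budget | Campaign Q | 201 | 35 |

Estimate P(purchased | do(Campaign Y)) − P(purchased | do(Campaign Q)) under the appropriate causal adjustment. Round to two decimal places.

-0.14

The customer segment-specific comparison favours Campaign Q throughout, but the pooled figures favour Campaign Y. The question is whether to condition on customer segment.
Here customer segment is a common cause — it drives both which campaign a case falls under and the outcome. The crude comparison mixes populations; the stratum-specific rates are the causally relevant ones.
Adjusting over the population distribution of customer segment: 0.391·(0.399−0.641) + 0.333·(0.250−0.342) + 0.276·(0.125−0.174) = -0.139.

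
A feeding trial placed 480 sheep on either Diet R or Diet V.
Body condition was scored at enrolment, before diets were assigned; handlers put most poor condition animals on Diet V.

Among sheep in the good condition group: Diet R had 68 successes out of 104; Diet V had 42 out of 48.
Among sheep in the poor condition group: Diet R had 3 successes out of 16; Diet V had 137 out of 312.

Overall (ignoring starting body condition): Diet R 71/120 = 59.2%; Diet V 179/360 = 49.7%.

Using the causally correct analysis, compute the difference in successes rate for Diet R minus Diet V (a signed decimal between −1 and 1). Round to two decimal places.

Starting body condition differs across diets for reasons unrelated to any effect of the diet itself, and it separately predicts the outcome — a classic confounder. We must compare within starting body condition levels.
Adjusting over the population distribution of starting body condition: 0.317·(0.654−0.875) + 0.683·(0.188−0.439) = -0.242.

-0.24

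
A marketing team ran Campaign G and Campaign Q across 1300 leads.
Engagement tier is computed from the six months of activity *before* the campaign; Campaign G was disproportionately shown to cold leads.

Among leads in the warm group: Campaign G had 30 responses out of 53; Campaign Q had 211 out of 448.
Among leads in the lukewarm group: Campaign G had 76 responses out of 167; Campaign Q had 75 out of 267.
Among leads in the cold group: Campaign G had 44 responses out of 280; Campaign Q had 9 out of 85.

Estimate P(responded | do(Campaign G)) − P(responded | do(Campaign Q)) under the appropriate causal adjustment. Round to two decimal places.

Within every engagement tier level Campaign G has the higher rate, yet pooled Campaign Q does — Simpson's reversal.
Since engagement tier is a pre-existing factor (not a product of the campaign) and it affects the outcome on its own, it is a confounder. The stratified rates, not the pooled rate, identify the causal effect.
Adjusting over the population distribution of engagement tier: 0.385·(0.566−0.471) + 0.334·(0.455−0.281) + 0.281·(0.157−0.106) = +0.109.

+0.11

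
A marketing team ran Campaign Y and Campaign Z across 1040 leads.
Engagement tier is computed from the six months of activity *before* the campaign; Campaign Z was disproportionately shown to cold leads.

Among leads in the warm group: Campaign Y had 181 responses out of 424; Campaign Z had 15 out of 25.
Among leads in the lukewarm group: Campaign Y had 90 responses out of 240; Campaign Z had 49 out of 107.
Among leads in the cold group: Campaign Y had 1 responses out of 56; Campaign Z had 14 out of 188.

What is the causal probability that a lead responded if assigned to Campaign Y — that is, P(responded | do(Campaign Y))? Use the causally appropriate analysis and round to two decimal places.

Within every engagement tier level Campaign Z has the higher rate, yet pooled Campaign Y does — Simpson's reversal.
Nothing the campaign does changes engagement tier; the imbalance is an allocation artefact. With engagement tier also predicting the outcome, the pooled figure is confounded, and the within-stratum comparison is the causal one.
Standardising Campaign Y to the population engagement tier mix: 0.432·181/424 + 0.334·90/240 + 0.235·1/56 = 0.314.

0.31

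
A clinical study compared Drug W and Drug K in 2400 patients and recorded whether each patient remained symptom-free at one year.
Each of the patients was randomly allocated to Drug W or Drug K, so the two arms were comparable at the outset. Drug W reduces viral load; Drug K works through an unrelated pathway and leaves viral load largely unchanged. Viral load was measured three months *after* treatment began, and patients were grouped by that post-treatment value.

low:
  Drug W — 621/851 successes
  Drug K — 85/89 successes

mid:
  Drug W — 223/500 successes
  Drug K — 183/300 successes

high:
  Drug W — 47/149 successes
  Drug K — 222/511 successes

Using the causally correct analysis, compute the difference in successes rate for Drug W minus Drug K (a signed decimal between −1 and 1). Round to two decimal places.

+0.05

Viral load lies on the pathway drug → viral load → outcome, so adjusting for it blocks the indirect effect. For the total causal effect of drug, use the unadjusted pooled rates.
The causal difference is the pooled difference: 0.594 − 0.544 = +0.050.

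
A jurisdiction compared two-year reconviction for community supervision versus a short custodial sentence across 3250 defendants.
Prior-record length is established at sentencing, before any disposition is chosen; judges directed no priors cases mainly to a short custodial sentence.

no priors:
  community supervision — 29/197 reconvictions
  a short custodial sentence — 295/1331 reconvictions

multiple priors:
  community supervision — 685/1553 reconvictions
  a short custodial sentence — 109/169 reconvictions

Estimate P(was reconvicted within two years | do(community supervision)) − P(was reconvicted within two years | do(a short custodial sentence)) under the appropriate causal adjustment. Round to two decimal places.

community supervision is lower inside every prior-record length stratum but a short custodial sentence is lower in aggregate. Whether to stratify depends on how prior-record length relates to the disposition.
Prior-record length differs across dispositions for reasons unrelated to any effect of the disposition itself, and it separately predicts the outcome — a classic confounder. We must compare within prior-record length levels.
Adjusting over the population distribution of prior-record length: 0.470·(0.147−0.222) + 0.530·(0.441−0.645) = -0.143.

-0.14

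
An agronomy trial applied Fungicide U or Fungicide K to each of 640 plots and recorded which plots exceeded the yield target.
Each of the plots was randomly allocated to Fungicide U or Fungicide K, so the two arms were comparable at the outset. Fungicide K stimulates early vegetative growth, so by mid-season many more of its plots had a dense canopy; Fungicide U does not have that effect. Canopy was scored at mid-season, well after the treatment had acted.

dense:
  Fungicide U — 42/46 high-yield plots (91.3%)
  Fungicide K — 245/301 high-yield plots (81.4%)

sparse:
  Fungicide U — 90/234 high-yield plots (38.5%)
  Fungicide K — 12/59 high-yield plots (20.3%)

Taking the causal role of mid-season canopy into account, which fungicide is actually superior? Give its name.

Fungicide K

Mid-season canopy is recorded after the fungicide and is itself shifted by it — it sits on the causal path from fungicide to outcome. Conditioning on a mediator would strip out part of the effect we want; the pooled comparison gives the total causal effect.
Pooled: Fungicide U 47.1% vs Fungicide K 71.4%; Fungicide K is higher overall.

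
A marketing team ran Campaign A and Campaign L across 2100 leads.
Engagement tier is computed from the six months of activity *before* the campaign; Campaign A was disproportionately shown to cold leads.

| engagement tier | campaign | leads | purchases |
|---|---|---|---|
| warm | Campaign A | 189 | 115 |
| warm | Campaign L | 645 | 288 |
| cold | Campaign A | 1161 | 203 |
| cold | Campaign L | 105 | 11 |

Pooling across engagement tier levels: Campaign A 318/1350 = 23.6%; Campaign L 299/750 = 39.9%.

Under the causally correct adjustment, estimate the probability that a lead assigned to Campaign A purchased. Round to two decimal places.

0.35

The stratified and pooled comparisons disagree (Campaign A wins within each engagement tier; Campaign L wins overall), so the answer turns on the causal role of engagement tier.
Engagement tier differs across campaigns for reasons unrelated to any effect of the campaign itself, and it separately predicts the outcome — a classic confounder. We must compare within engagement tier levels.
Standardising Campaign A to the population engagement tier mix: 0.397·115/189 + 0.603·203/1161 = 0.347.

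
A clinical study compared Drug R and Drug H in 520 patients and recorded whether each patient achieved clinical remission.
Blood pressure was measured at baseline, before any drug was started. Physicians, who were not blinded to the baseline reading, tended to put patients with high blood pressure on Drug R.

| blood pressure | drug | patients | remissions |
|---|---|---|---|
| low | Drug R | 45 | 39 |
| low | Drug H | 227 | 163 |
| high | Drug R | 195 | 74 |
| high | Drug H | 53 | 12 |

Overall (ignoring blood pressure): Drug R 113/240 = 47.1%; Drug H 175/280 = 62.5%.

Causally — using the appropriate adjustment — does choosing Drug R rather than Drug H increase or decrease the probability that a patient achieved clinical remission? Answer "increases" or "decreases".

increases

Nothing the drug does changes blood pressure; the imbalance is an allocation artefact. With blood pressure also predicting the outcome, the pooled figure is confounded, and the within-stratum comparison is the causal one.
Within each level — low: 86.7% vs 71.8%; high: 37.9% vs 22.6% — Drug R is higher every time.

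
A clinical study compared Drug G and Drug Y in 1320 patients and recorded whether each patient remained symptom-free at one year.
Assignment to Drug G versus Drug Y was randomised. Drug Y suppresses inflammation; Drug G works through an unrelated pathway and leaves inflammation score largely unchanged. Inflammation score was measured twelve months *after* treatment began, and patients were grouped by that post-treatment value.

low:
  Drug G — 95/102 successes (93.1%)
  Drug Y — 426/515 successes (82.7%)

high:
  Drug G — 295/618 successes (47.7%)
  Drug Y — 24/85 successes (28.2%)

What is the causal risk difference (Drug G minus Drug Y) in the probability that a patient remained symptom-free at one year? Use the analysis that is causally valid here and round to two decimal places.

-0.21

Inflammation score lies on the pathway drug → inflammation score → outcome, so adjusting for it blocks the indirect effect. For the total causal effect of drug, use the unadjusted pooled rates.
The causal difference is the pooled difference: 0.542 − 0.750 = -0.208.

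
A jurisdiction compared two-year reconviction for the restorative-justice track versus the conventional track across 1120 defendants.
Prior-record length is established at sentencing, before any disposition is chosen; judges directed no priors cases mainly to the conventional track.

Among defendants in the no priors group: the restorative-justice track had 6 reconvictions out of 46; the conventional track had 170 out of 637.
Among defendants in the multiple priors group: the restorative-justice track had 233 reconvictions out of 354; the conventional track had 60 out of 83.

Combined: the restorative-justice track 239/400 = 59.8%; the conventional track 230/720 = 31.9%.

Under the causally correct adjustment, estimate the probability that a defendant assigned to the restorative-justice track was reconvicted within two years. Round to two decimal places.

0.34

Here prior-record length is a common cause — it drives both which disposition a case falls under and the outcome. The crude comparison mixes populations; the stratum-specific rates are the causally relevant ones.
Standardising the restorative-justice track to the population prior-record length mix: 0.610·6/46 + 0.390·233/354 = 0.336.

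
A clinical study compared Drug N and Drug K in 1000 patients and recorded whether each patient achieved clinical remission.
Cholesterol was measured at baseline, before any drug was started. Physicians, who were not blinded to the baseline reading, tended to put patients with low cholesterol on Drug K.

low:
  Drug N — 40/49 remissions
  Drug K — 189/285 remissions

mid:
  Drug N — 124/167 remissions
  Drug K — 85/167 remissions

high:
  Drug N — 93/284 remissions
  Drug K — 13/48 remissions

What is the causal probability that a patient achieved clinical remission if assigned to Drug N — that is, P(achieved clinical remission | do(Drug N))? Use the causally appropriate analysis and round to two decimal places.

0.63

The cholesterol-specific comparison favours Drug N throughout, but the pooled figures favour Drug K. The question is whether to condition on cholesterol.
Here cholesterol is a common cause — it drives both which drug a case falls under and the outcome. The crude comparison mixes populations; the stratum-specific rates are the causally relevant ones.
Standardising Drug N to the population cholesterol mix: 0.334·40/49 + 0.334·124/167 + 0.332·93/284 = 0.629.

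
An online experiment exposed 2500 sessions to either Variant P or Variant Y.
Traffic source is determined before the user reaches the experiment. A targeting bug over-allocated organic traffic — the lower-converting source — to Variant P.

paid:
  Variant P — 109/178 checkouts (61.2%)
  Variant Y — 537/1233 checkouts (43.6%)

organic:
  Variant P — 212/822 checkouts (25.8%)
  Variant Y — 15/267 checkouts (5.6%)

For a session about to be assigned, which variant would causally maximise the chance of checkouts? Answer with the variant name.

Here traffic source is a common cause — it drives both which variant a case falls under and the outcome. The crude comparison mixes populations; the stratum-specific rates are the causally relevant ones.
Within each level — paid: 61.2% vs 43.6%; organic: 25.8% vs 5.6% — Variant P is higher every time.

Variant P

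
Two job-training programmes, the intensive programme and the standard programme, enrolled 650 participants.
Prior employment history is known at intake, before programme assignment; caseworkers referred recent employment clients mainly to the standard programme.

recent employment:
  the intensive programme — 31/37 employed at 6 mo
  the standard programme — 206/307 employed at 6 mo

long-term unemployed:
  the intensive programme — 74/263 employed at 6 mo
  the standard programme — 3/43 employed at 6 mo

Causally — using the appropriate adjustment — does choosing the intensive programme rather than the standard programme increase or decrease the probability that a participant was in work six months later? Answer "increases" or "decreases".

increases

Prior employment history is set before the programme has any effect — it is not caused by the programme — and it independently drives the outcome. That makes it a confounder, so the causal comparison is within prior employment history levels.
Within each level — recent employment: 83.8% vs 67.1%; long-term unemployed: 28.1% vs 7.0% — the intensive programme is higher every time.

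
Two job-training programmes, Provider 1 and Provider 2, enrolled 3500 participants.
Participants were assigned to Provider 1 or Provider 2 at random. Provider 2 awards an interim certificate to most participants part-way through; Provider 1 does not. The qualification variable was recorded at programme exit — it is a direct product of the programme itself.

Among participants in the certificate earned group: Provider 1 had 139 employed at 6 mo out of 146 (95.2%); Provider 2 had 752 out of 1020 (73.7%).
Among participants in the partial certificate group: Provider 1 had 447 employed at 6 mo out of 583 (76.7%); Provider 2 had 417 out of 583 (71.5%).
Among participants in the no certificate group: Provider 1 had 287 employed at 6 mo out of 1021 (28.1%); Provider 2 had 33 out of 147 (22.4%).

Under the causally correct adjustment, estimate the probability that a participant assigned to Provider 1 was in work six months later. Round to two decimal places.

Qualification attained during the programme lies on the pathway programme → qualification attained during the programme → outcome, so adjusting for it blocks the indirect effect. For the total causal effect of programme, use the unadjusted pooled rates.
So P(outcome | do(Provider 1)) is just the pooled rate for Provider 1: 873/1750 = 0.499.

0.50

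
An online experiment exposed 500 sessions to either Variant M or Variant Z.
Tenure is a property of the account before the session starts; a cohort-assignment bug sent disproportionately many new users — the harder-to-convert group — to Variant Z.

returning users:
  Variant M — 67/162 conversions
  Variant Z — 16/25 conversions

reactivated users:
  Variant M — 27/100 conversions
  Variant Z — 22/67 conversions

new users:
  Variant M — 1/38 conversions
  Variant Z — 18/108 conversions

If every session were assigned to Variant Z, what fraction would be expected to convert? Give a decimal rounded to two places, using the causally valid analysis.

0.40

Variant Z is higher inside every user tenure stratum but Variant M is higher in aggregate. Whether to stratify depends on how user tenure relates to the variant.
User tenure satisfies the back-door criterion: it is not a descendant of the variant, and it blocks the spurious path from variant to outcome. Adjusting for it (i.e., using the within-user tenure rates) gives the causal effect.
Standardising Variant Z to the population user tenure mix: 0.374·16/25 + 0.334·22/67 + 0.292·18/108 = 0.398.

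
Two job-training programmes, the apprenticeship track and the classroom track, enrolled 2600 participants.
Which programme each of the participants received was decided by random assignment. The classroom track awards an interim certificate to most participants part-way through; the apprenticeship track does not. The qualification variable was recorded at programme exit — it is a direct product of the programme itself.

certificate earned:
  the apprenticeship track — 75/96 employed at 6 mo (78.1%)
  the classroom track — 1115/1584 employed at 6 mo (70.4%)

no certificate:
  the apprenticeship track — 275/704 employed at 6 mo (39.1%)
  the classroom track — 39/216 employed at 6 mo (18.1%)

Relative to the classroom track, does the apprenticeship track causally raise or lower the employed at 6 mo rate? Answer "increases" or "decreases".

decreases

Within every qualification attained during the programme level the apprenticeship track has the higher rate, yet pooled the classroom track does — Simpson's reversal.
Stratifying would compare programmes among participants the programmes themselves sorted into qualification attained during the programme groups — a form of selection on an intermediate. The unconditioned pooled rates give the total causal effect.
Pooled: the apprenticeship track 43.8% vs the classroom track 64.1%; the classroom track is higher overall.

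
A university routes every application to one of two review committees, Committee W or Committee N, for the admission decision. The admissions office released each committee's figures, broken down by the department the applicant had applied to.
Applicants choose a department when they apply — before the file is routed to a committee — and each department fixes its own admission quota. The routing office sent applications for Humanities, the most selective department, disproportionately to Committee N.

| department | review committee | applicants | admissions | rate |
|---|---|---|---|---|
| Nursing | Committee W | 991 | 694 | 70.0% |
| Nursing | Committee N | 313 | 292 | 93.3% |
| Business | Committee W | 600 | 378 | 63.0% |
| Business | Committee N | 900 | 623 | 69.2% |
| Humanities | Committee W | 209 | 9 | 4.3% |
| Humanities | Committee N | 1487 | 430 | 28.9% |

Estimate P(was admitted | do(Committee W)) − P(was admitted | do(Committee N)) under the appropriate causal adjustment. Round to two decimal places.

-0.18

The department-specific comparison favours Committee N throughout, but the pooled figures favour Committee W. The question is whether to condition on department.
Department satisfies the back-door criterion: it is not a descendant of the review committee, and it blocks the spurious path from review committee to outcome. Adjusting for it (i.e., using the within-department rates) gives the causal effect.
Adjusting over the population distribution of department: 0.290·(0.700−0.933) + 0.333·(0.630−0.692) + 0.377·(0.043−0.289) = -0.181.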